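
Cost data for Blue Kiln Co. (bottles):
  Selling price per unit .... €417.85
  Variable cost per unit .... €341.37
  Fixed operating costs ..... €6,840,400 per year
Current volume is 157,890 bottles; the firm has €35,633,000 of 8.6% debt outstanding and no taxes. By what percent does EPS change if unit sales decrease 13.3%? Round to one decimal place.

-74.0%

At 157,890 units, contribution = 157,890 × €76.48 = €12,075,427.20.
Subtracting fixed costs: EBIT = €12,075,427.20 − €6,840,400 = €5,235,027.20.
After interest of €3,064,438.00, pre-tax earnings = €2,170,589.20.
Degree of combined leverage = contribution ÷ (EBIT − I) = €12,075,427.20 ÷ €2,170,589.20 = 5.5632.
%ΔEPS = DCL × %ΔSales = 5.5632 × -13.3% = -74.0%.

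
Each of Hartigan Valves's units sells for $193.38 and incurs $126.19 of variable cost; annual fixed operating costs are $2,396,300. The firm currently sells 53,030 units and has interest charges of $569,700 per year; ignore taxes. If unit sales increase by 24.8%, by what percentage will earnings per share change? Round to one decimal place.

At 53,030 units, contribution = 53,030 × $67.19 = $3,563,085.70.
Operating income = contribution − fixed costs = $3,563,085.70 − $2,396,300 = $1,166,785.70.
Interest = $569,700.00, so EBIT − I = $597,085.70.
Degree of combined leverage = contribution ÷ (EBIT − I) = $3,563,085.70 ÷ $597,085.70 = 5.9675.
EPS therefore changes by 5.9675 × (+24.8%) = +148.0%.

+148.0%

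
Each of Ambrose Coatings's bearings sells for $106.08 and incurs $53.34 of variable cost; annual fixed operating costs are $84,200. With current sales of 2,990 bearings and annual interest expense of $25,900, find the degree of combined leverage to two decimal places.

3.31

Contribution at this volume is 2,990 × $52.74 = $157,692.60.
EBIT = $157,692.60 − $84,200 = $73,492.60. Interest = $25,900.00.
DOL = $157,692.60 ÷ $73,492.60 = 2.1457; DFL = $73,492.60 ÷ $47,592.60 = 1.5442.
DCL = DOL × DFL = 2.1457 × 1.5442 = 3.3134.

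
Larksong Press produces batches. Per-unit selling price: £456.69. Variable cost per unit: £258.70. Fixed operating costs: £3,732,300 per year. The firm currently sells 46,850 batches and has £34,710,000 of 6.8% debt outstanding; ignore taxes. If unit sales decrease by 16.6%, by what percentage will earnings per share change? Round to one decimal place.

Total contribution margin = 46,850 × £197.99 = £9,275,831.50.
Operating income = contribution − fixed costs = £9,275,831.50 − £3,732,300 = £5,543,531.50.
Interest = £2,360,280.00, so EBIT − I = £3,183,251.50.
Degree of combined leverage = contribution ÷ (EBIT − I) = £9,275,831.50 ÷ £3,183,251.50 = 2.9139.
EPS therefore changes by 2.9139 × (-16.6%) = -48.4%.

-48.4%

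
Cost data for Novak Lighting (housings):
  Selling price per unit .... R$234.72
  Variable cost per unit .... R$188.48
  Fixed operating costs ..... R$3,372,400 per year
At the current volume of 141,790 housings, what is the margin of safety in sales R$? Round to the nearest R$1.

Unit CM = price − variable cost = R$234.72 − R$188.48 = R$46.24. Break-even units = R$3,372,400 ÷ R$46.24 = 72,932.53; break-even revenue = 72,932.53 × R$234.72 = R$17,118,722.49.
Actual sales revenue = 141,790 × R$234.72 = R$33,280,948.80.
Margin of safety = R$33,280,948.80 − R$17,118,722.49 = R$16,162,226.

R$16,162,226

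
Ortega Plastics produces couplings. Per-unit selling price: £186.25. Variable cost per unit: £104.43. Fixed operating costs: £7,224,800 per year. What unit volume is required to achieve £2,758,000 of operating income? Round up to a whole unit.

Unit CM = price − variable cost = £186.25 − £104.43 = £81.82.
Need Q such that Q × £81.82 − £7,224,800 = £2,758,000, i.e. Q = £9,982,800 / £81.82 = 122,009.29 → 122,010.

122,010 couplings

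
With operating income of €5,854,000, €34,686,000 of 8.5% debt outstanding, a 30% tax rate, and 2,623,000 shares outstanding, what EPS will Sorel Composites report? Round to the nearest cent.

Pre-tax income = €5,854,000 − €2,948,310.00 = €2,905,690.00.
Net income = €2,905,690.00 × (1 − 0.30) = €2,033,983.00.
Per share: €2,033,983.00 / 2,623,000 shares = €0.78.

€0.78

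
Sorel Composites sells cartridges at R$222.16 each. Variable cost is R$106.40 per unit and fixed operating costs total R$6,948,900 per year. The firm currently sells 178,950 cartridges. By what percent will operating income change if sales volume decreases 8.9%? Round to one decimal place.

-13.4%

Total contribution margin = 178,950 × R$115.76 = R$20,715,252.00.
Subtracting fixed costs: EBIT = R$20,715,252.00 − R$6,948,900 = R$13,766,352.00.
DOL = contribution ÷ EBIT = R$20,715,252.00 ÷ R$13,766,352.00 = 1.5048.
%ΔEBIT = DOL × %ΔSales = 1.5048 × -8.9% = -13.4%.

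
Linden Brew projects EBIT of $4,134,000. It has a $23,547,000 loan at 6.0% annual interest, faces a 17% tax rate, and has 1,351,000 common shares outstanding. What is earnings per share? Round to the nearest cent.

Interest = $1,412,820.00, so EBT = $4,134,000 − $1,412,820.00 = $2,721,180.00.
After tax at 17%: net income = $2,721,180.00 × 0.83 = $2,258,579.40.
Per share: $2,258,579.40 / 1,351,000 shares = $1.67.

$1.67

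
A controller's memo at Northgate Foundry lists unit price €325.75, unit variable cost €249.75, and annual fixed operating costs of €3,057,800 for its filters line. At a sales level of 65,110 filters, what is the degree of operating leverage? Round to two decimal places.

At 65,110 units, contribution = 65,110 × €76.00 = €4,948,360.00.
Subtracting fixed costs: EBIT = €4,948,360.00 − €3,057,800 = €1,890,560.00.
DOL = contribution ÷ EBIT = €4,948,360.00 ÷ €1,890,560.00 = 2.6174.

2.62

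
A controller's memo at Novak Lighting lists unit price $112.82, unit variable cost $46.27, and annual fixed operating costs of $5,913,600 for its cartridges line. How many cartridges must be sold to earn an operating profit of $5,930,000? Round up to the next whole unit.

177,966 cartridges

Unit CM = price − variable cost = $112.82 − $46.27 = $66.55.
Required volume = (fixed costs + target profit) ÷ CM = ($5,913,600 + $5,930,000) ÷ $66.55 = 177,965.44, so 177,966 cartridges.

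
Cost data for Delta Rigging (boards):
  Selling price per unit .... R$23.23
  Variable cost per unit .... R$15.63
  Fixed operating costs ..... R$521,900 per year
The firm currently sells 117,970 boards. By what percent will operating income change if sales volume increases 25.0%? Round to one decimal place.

+59.8%

Total contribution margin = 117,970 × R$7.60 = R$896,572.00.
EBIT = R$896,572.00 − R$521,900 = R$374,672.00.
Degree of operating leverage = R$896,572.00 / R$374,672.00 = 2.3930.
Operating income changes by 2.3930 × +25.0% = +59.8%.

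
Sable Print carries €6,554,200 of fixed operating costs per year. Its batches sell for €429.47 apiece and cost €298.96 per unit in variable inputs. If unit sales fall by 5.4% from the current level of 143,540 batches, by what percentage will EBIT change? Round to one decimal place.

-8.3%

Total contribution margin = 143,540 × €130.51 = €18,733,405.40.
Operating income = contribution − fixed costs = €18,733,405.40 − €6,554,200 = €12,179,205.40.
So DOL = total CM / EBIT = €18,733,405.40 / €12,179,205.40 = 1.5381.
%ΔEBIT = DOL × %ΔSales = 1.5381 × -5.4% = -8.3%.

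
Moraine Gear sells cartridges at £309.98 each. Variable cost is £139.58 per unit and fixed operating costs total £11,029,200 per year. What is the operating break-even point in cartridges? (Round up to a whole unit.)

Contribution margin per unit = £309.98 − £139.58 = £170.40.
Units to break even: £11,029,200 ÷ £170.40 = 64,725.35, rounded up to 64,726.

64,726 cartridges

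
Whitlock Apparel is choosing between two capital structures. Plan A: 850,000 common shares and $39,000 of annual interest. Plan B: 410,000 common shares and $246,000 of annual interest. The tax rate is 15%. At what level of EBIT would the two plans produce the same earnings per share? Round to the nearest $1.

$438,886

At indifference, (EBIT − 39,000)(1 − t)/850,000 = (EBIT − 246,000)(1 − t)/410,000.
The (1 − t) factor cancels: (EBIT − 39,000) × 410,000 = (EBIT − 246,000) × 850,000.
EBIT × (850,000 − 410,000) = 246,000 × 850,000 − 39,000 × 410,000 = 193,110,000,000, so EBIT = 193,110,000,000 ÷ 440,000 = 438,886.36.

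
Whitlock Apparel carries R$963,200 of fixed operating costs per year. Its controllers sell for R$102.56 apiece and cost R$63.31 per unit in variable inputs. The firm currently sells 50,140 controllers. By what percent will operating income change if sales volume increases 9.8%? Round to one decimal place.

Contribution at this volume is 50,140 × R$39.25 = R$1,967,995.00.
Subtracting fixed costs: EBIT = R$1,967,995.00 − R$963,200 = R$1,004,795.00.
Degree of operating leverage = R$1,967,995.00 / R$1,004,795.00 = 1.9586.
%ΔEBIT = DOL × %ΔSales = 1.9586 × +9.8% = +19.2%.

+19.2%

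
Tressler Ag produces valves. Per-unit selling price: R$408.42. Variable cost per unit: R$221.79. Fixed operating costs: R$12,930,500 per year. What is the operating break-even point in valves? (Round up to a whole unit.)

Each unit contributes R$408.42 − R$221.79 = R$186.63.
Units to break even: R$12,930,500 ÷ R$186.63 = 69,284.15, rounded up to 69,285.

69,285 valves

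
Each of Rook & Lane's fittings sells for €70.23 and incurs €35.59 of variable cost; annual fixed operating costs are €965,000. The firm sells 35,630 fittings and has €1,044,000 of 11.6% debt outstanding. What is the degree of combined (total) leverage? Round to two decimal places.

8.33

Total contribution margin = 35,630 × €34.64 = €1,234,223.20.
Operating income = contribution − fixed costs = €1,234,223.20 − €965,000 = €269,223.20. Interest = €121,104.00, so EBIT − I = €148,119.20.
Degree of total leverage = total CM / (EBIT − interest) = €1,234,223.20 / €148,119.20 = 8.3326.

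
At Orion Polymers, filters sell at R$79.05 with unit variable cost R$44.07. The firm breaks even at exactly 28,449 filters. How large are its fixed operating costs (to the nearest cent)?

Unit CM = price − variable cost = R$79.05 − R$44.07 = R$34.98.
Fixed costs = break-even units × CM = 28,449 × R$34.98 = R$995,146.02.

R$995,146.02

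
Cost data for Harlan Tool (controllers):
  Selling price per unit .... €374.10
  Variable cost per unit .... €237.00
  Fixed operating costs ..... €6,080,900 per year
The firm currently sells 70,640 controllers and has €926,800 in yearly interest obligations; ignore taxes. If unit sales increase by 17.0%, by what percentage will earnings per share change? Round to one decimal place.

+61.5%

Total contribution margin = 70,640 × €137.10 = €9,684,744.00.
Subtracting fixed costs: EBIT = €9,684,744.00 − €6,080,900 = €3,603,844.00.
Interest = €926,800.00, so EBIT − I = €2,677,044.00.
DCL = total CM / (EBIT − I) = €9,684,744.00 / €2,677,044.00 = 3.6177.
EPS therefore changes by 3.6177 × (+17.0%) = +61.5%.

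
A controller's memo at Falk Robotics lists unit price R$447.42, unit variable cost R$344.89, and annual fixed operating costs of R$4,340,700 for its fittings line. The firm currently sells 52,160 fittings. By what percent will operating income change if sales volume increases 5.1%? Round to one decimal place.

+27.1%

Total contribution margin = 52,160 × R$102.53 = R$5,347,964.80.
Operating income = contribution − fixed costs = R$5,347,964.80 − R$4,340,700 = R$1,007,264.80.
DOL = contribution ÷ EBIT = R$5,347,964.80 ÷ R$1,007,264.80 = 5.3094.
Operating income changes by 5.3094 × +5.1% = +27.1%.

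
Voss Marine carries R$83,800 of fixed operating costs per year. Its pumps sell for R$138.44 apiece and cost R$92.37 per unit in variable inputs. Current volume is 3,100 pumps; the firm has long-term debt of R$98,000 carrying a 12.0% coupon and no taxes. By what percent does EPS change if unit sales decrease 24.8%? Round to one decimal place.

Contribution at this volume is 3,100 × R$46.07 = R$142,817.00.
Subtracting fixed costs: EBIT = R$142,817.00 − R$83,800 = R$59,017.00.
After interest of R$11,760.00, pre-tax earnings = R$47,257.00.
DCL = total CM / (EBIT − I) = R$142,817.00 / R$47,257.00 = 3.0221.
EPS therefore changes by 3.0221 × (-24.8%) = -74.9%.

-74.9%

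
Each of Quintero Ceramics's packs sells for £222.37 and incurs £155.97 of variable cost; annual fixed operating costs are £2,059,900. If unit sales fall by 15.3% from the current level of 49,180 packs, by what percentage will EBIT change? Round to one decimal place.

Contribution at this volume is 49,180 × £66.40 = £3,265,552.00.
Operating income = contribution − fixed costs = £3,265,552.00 − £2,059,900 = £1,205,652.00.
DOL = contribution ÷ EBIT = £3,265,552.00 ÷ £1,205,652.00 = 2.7085.
So EBIT moves 2.7085 × (-15.3%) = -41.4%.

-41.4%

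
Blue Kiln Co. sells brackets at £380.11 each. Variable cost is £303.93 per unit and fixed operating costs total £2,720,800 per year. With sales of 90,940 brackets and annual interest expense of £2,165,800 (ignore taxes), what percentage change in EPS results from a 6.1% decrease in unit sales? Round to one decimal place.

-20.7%

At 90,940 units, contribution = 90,940 × £76.18 = £6,927,809.20.
Subtracting fixed costs: EBIT = £6,927,809.20 − £2,720,800 = £4,207,009.20.
After interest of £2,165,800.00, pre-tax earnings = £2,041,209.20.
Degree of combined leverage = contribution ÷ (EBIT − I) = £6,927,809.20 ÷ £2,041,209.20 = 3.3940.
EPS therefore changes by 3.3940 × (-6.1%) = -20.7%.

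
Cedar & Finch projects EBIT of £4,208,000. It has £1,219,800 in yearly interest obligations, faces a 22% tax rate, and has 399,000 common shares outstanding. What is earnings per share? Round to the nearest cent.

£5.84

Interest = £1,219,800.00, so EBT = £4,208,000 − £1,219,800.00 = £2,988,200.00.
After tax at 22%: net income = £2,988,200.00 × 0.78 = £2,330,796.00.
EPS = £2,330,796.00 ÷ 399,000 = £5.84.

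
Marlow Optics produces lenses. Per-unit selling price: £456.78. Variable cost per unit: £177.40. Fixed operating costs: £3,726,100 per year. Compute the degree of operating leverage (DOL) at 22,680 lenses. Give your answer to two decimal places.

2.43

At 22,680 units, contribution = 22,680 × £279.38 = £6,336,338.40.
Operating income = contribution − fixed costs = £6,336,338.40 − £3,726,100 = £2,610,238.40.
DOL = contribution ÷ EBIT = £6,336,338.40 ÷ £2,610,238.40 = 2.4275.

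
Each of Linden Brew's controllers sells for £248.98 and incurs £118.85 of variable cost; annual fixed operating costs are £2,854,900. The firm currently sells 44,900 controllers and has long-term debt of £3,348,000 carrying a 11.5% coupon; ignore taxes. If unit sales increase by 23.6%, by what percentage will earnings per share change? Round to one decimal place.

+53.0%

At 44,900 units, contribution = 44,900 × £130.13 = £5,842,837.00.
EBIT = £5,842,837.00 − £2,854,900 = £2,987,937.00.
Interest = £385,020.00, so EBIT − I = £2,602,917.00.
DCL = total CM / (EBIT − I) = £5,842,837.00 / £2,602,917.00 = 2.2447.
EPS therefore changes by 2.2447 × (+23.6%) = +53.0%.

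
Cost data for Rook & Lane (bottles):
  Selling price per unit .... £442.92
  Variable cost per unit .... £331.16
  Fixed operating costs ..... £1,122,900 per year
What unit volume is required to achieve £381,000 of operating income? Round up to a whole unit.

Each unit contributes £442.92 − £331.16 = £111.76.
Required volume = (fixed costs + target profit) ÷ CM = (£1,122,900 + £381,000) ÷ £111.76 = 13,456.51, so 13,457 bottles.

13,457 bottles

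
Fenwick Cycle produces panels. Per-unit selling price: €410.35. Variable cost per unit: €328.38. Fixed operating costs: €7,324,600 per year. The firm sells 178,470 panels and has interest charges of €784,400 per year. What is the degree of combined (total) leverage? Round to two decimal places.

Total contribution margin = 178,470 × €81.97 = €14,629,185.90.
EBIT = €14,629,185.90 − €7,324,600 = €7,304,585.90. Interest = €784,400.00, so EBIT − I = €6,520,185.90.
DCL = contribution ÷ (EBIT − I) = €14,629,185.90 ÷ €6,520,185.90 = 2.2437.

2.24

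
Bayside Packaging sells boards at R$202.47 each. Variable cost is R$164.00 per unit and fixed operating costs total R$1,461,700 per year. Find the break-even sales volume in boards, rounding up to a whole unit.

Each unit contributes R$202.47 − R$164.00 = R$38.47.
Break-even volume = fixed costs ÷ CM per unit = R$1,461,700 ÷ R$38.47 = 37,995.84, so 37,996 boards.

37,996 boards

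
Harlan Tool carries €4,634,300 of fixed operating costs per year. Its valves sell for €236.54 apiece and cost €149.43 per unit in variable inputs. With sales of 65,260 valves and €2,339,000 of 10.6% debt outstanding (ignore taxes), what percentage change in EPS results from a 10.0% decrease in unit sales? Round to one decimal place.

At 65,260 units, contribution = 65,260 × €87.11 = €5,684,798.60.
Operating income = contribution − fixed costs = €5,684,798.60 − €4,634,300 = €1,050,498.60.
Interest = €247,934.00, so EBIT − I = €802,564.60.
Degree of combined leverage = contribution ÷ (EBIT − I) = €5,684,798.60 ÷ €802,564.60 = 7.0833.
EPS therefore changes by 7.0833 × (-10.0%) = -70.8%.

-70.8%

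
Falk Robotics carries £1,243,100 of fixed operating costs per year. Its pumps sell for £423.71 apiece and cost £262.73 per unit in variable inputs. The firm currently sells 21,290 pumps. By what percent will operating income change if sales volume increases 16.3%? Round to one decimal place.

+25.6%

At 21,290 units, contribution = 21,290 × £160.98 = £3,427,264.20.
Operating income = contribution − fixed costs = £3,427,264.20 − £1,243,100 = £2,184,164.20.
DOL = contribution ÷ EBIT = £3,427,264.20 ÷ £2,184,164.20 = 1.5691.
So EBIT moves 1.5691 × (+16.3%) = +25.6%.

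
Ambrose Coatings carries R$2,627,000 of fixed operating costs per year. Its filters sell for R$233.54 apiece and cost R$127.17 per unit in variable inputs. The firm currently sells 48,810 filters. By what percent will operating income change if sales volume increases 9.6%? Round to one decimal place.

Total contribution margin = 48,810 × R$106.37 = R$5,191,919.70.
EBIT = R$5,191,919.70 − R$2,627,000 = R$2,564,919.70.
Degree of operating leverage = R$5,191,919.70 / R$2,564,919.70 = 2.0242.
Operating income changes by 2.0242 × +9.6% = +19.4%.

+19.4%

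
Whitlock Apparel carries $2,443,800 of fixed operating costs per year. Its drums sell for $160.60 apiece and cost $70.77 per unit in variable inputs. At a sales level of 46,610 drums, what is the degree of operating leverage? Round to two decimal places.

Total contribution margin = 46,610 × $89.83 = $4,186,976.30.
Subtracting fixed costs: EBIT = $4,186,976.30 − $2,443,800 = $1,743,176.30.
Degree of operating leverage = $4,186,976.30 / $1,743,176.30 = 2.4019.

2.40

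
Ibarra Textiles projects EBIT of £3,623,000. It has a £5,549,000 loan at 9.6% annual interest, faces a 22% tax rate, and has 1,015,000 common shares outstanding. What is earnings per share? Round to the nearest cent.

£2.37

Interest = £532,704.00, so EBT = £3,623,000 − £532,704.00 = £3,090,296.00.
Net income = £3,090,296.00 × (1 − 0.22) = £2,410,430.88.
Per share: £2,410,430.88 / 1,015,000 shares = £2.37.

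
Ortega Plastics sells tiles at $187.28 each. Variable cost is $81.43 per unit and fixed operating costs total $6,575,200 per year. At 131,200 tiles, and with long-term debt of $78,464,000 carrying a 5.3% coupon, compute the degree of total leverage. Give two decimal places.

Contribution at this volume is 131,200 × $105.85 = $13,887,520.00.
Subtracting fixed costs: EBIT = $13,887,520.00 − $6,575,200 = $7,312,320.00. Interest = $4,158,592.00.
DOL = $13,887,520.00 ÷ $7,312,320.00 = 1.8992; DFL = $7,312,320.00 ÷ $3,153,728.00 = 2.3186.
DCL = DOL × DFL = 1.8992 × 2.3186 = 4.4035.

4.40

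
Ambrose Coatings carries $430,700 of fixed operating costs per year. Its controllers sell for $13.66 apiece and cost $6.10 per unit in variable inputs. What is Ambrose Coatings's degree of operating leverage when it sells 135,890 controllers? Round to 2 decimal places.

1.72

At 135,890 units, contribution = 135,890 × $7.56 = $1,027,328.40.
Subtracting fixed costs: EBIT = $1,027,328.40 − $430,700 = $596,628.40.
Degree of operating leverage = $1,027,328.40 / $596,628.40 = 1.7219.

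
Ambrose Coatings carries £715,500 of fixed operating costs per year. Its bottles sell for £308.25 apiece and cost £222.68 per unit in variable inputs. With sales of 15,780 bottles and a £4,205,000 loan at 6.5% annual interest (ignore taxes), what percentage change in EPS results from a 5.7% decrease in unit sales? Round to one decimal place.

-21.3%

Total contribution margin = 15,780 × £85.57 = £1,350,294.60.
EBIT = £1,350,294.60 − £715,500 = £634,794.60.
After interest of £273,325.00, pre-tax earnings = £361,469.60.
DCL = total CM / (EBIT − I) = £1,350,294.60 / £361,469.60 = 3.7356.
EPS therefore changes by 3.7356 × (-5.7%) = -21.3%.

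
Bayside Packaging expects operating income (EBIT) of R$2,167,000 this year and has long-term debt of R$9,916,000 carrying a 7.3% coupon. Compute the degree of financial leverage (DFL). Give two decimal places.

1.50

Annual interest charges come to R$723,868.00.
Degree of financial leverage = EBIT / (EBIT − interest) = R$2,167,000 / R$1,443,132.00 = 1.5016.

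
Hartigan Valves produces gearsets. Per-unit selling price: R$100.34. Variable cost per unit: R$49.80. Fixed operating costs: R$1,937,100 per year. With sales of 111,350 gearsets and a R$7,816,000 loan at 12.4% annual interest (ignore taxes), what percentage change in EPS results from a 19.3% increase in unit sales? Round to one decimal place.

Total contribution margin = 111,350 × R$50.54 = R$5,627,629.00.
Operating income = contribution − fixed costs = R$5,627,629.00 − R$1,937,100 = R$3,690,529.00.
After interest of R$969,184.00, pre-tax earnings = R$2,721,345.00.
DCL = total CM / (EBIT − I) = R$5,627,629.00 / R$2,721,345.00 = 2.0680.
EPS therefore changes by 2.0680 × (+19.3%) = +39.9%.

+39.9%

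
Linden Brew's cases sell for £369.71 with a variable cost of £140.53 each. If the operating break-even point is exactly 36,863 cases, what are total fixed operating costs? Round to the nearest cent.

Unit CM = price − variable cost = £369.71 − £140.53 = £229.18.
Fixed costs = break-even units × CM = 36,863 × £229.18 = £8,448,262.34.

£8,448,262.34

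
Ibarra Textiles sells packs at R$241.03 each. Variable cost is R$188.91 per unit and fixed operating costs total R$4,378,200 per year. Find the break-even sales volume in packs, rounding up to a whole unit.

Contribution margin per unit = R$241.03 − R$188.91 = R$52.12.
Break-even volume = fixed costs ÷ CM per unit = R$4,378,200 ÷ R$52.12 = 84,002.30, so 84,003 packs.

84,003 packs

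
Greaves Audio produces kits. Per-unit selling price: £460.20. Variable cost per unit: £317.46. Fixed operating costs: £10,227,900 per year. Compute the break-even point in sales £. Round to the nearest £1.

£32,975,197

Contribution margin per unit = £460.20 − £317.46 = £142.74, a CM ratio of £142.74 ÷ £460.20 = 0.3102.
Break-even revenue = fixed costs × price ÷ CM = £10,227,900 × £460.20 ÷ £142.74 = £32,975,197.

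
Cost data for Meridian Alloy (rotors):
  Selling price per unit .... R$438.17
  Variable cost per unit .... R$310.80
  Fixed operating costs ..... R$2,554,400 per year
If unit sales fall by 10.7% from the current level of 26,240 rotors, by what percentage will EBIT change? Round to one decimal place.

At 26,240 units, contribution = 26,240 × R$127.37 = R$3,342,188.80.
Subtracting fixed costs: EBIT = R$3,342,188.80 − R$2,554,400 = R$787,788.80.
DOL = contribution ÷ EBIT = R$3,342,188.80 ÷ R$787,788.80 = 4.2425.
%ΔEBIT = DOL × %ΔSales = 4.2425 × -10.7% = -45.4%.

-45.4%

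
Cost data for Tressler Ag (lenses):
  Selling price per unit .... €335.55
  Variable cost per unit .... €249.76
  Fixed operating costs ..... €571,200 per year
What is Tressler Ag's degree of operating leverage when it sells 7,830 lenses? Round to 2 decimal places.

Contribution at this volume is 7,830 × €85.79 = €671,735.70.
EBIT = €671,735.70 − €571,200 = €100,535.70.
So DOL = total CM / EBIT = €671,735.70 / €100,535.70 = 6.6816.

6.68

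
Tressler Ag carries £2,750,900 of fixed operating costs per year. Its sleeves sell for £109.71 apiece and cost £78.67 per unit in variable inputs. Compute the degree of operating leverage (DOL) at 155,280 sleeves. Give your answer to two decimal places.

At 155,280 units, contribution = 155,280 × £31.04 = £4,819,891.20.
Subtracting fixed costs: EBIT = £4,819,891.20 − £2,750,900 = £2,068,991.20.
So DOL = total CM / EBIT = £4,819,891.20 / £2,068,991.20 = 2.3296.

2.33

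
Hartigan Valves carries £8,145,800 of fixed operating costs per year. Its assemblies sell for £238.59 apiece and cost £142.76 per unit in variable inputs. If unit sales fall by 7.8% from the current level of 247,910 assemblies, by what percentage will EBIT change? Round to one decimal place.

-11.9%

Contribution at this volume is 247,910 × £95.83 = £23,757,215.30.
EBIT = £23,757,215.30 − £8,145,800 = £15,611,415.30.
DOL = contribution ÷ EBIT = £23,757,215.30 ÷ £15,611,415.30 = 1.5218.
Operating income changes by 1.5218 × -7.8% = -11.9%.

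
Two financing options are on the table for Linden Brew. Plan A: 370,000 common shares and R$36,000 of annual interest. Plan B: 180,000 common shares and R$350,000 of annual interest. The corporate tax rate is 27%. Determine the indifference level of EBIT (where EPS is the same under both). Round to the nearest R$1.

R$647,474

Set EPS_A = EPS_B: (EBIT − R$36,000)(1 − 0.27) ÷ 370,000 = (EBIT − R$350,000)(1 − 0.27) ÷ 180,000.
The (1 − t) factor cancels: (EBIT − 36,000) × 180,000 = (EBIT − 350,000) × 370,000.
EBIT × (370,000 − 180,000) = 350,000 × 370,000 − 36,000 × 180,000 = 123,020,000,000, so EBIT = 123,020,000,000 ÷ 190,000 = 647,473.68.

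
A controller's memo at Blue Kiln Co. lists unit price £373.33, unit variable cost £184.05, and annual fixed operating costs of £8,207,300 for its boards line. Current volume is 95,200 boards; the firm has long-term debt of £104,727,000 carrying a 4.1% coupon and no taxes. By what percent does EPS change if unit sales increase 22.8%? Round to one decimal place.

Total contribution margin = 95,200 × £189.28 = £18,019,456.00.
EBIT = £18,019,456.00 − £8,207,300 = £9,812,156.00.
After interest of £4,293,807.00, pre-tax earnings = £5,518,349.00.
Degree of combined leverage = contribution ÷ (EBIT − I) = £18,019,456.00 ÷ £5,518,349.00 = 3.2654.
EPS therefore changes by 3.2654 × (+22.8%) = +74.5%.

+74.5%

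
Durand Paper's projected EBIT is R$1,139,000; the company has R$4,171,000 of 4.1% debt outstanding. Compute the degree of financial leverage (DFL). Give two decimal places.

Interest = R$171,011.00.
DFL = EBIT ÷ (EBIT − I) = R$1,139,000 ÷ (R$1,139,000 − R$171,011.00) = R$1,139,000 ÷ R$967,989.00 = 1.1767.

1.18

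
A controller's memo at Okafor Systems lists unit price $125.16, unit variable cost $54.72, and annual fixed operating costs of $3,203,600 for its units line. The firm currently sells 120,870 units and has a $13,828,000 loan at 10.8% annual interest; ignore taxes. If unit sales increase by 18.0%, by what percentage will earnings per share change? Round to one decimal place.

+40.1%

Total contribution margin = 120,870 × $70.44 = $8,514,082.80.
EBIT = $8,514,082.80 − $3,203,600 = $5,310,482.80.
Interest = $1,493,424.00, so EBIT − I = $3,817,058.80.
DCL = total CM / (EBIT − I) = $8,514,082.80 / $3,817,058.80 = 2.2305.
%ΔEPS = DCL × %ΔSales = 2.2305 × +18.0% = +40.1%.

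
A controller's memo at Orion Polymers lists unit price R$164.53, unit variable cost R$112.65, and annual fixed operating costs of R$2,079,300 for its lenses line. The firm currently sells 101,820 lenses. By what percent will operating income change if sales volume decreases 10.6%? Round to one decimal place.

-17.5%

Contribution at this volume is 101,820 × R$51.88 = R$5,282,421.60.
Operating income = contribution − fixed costs = R$5,282,421.60 − R$2,079,300 = R$3,203,121.60.
So DOL = total CM / EBIT = R$5,282,421.60 / R$3,203,121.60 = 1.6491.
%ΔEBIT = DOL × %ΔSales = 1.6491 × -10.6% = -17.5%.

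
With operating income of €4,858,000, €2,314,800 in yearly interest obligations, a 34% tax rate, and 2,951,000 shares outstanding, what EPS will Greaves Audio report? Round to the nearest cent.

Interest = €2,314,800.00, so EBT = €4,858,000 − €2,314,800.00 = €2,543,200.00.
After tax at 34%: net income = €2,543,200.00 × 0.66 = €1,678,512.00.
Per share: €1,678,512.00 / 2,951,000 shares = €0.57.

€0.57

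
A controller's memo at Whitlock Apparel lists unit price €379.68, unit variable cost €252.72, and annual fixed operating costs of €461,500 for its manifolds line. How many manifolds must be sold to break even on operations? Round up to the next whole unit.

Each unit contributes €379.68 − €252.72 = €126.96.
Units to break even: €461,500 ÷ €126.96 = 3,635.00, rounded up to 3,636.

3,636 manifolds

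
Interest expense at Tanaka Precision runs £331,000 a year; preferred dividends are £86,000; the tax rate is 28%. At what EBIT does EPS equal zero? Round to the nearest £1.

Grossing the preferred dividend up to pre-tax terms: £86,000 / (1 − 0.28) = £119,444.44.
Financial break-even EBIT = interest + D_p ÷ (1 − t) = £331,000 + £119,444.44 = £450,444.44.

£450,444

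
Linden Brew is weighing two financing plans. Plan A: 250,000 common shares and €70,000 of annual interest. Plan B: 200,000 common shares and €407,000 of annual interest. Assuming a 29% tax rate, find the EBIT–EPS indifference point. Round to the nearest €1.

Set EPS_A = EPS_B: (EBIT − €70,000)(1 − 0.29) ÷ 250,000 = (EBIT − €407,000)(1 − 0.29) ÷ 200,000.
Cancelling (1 − t) and cross-multiplying: 200,000·(EBIT − 70,000) = 250,000·(EBIT − 407,000).
EBIT × (250,000 − 200,000) = 407,000 × 250,000 − 70,000 × 200,000 = 87,750,000,000, so EBIT = 87,750,000,000 ÷ 50,000 = 1,755,000.00.

€1,755,000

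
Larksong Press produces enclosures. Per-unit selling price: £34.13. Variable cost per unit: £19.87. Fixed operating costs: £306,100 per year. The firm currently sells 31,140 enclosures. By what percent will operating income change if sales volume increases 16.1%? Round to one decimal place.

Total contribution margin = 31,140 × £14.26 = £444,056.40.
EBIT = £444,056.40 − £306,100 = £137,956.40.
DOL = contribution ÷ EBIT = £444,056.40 ÷ £137,956.40 = 3.2188.
Operating income changes by 3.2188 × +16.1% = +51.8%.

+51.8%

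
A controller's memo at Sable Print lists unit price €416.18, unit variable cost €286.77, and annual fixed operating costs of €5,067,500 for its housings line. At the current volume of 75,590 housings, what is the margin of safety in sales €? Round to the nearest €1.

€15,162,066

Unit CM = price − variable cost = €416.18 − €286.77 = €129.41. Break-even units = €5,067,500 ÷ €129.41 = 39,158.49; break-even revenue = 39,158.49 × €416.18 = €16,296,979.75.
Actual sales revenue = 75,590 × €416.18 = €31,459,046.20.
Margin of safety = €31,459,046.20 − €16,296,979.75 = €15,162,066.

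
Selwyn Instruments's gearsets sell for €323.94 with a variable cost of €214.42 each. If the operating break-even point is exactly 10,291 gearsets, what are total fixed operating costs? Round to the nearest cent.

€1,127,070.32

Each unit contributes €323.94 − €214.42 = €109.52.
Since BE = FC / CM, FC = 10,291 × €109.52 = €1,127,070.32.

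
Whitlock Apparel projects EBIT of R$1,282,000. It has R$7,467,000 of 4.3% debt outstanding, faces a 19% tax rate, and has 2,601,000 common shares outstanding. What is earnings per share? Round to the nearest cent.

R$0.30

Interest = R$321,081.00, so EBT = R$1,282,000 − R$321,081.00 = R$960,919.00.
Net income = R$960,919.00 × (1 − 0.19) = R$778,344.39.
Per share: R$778,344.39 / 2,601,000 shares = R$0.30.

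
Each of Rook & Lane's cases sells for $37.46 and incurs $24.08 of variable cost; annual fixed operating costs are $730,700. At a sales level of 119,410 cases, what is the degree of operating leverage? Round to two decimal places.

1.84

At 119,410 units, contribution = 119,410 × $13.38 = $1,597,705.80.
Operating income = contribution − fixed costs = $1,597,705.80 − $730,700 = $867,005.80.
Degree of operating leverage = $1,597,705.80 / $867,005.80 = 1.8428.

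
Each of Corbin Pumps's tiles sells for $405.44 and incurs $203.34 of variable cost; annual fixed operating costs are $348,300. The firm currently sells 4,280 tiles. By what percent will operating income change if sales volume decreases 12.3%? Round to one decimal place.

At 4,280 units, contribution = 4,280 × $202.10 = $864,988.00.
Operating income = contribution − fixed costs = $864,988.00 − $348,300 = $516,688.00.
DOL = contribution ÷ EBIT = $864,988.00 ÷ $516,688.00 = 1.6741.
%ΔEBIT = DOL × %ΔSales = 1.6741 × -12.3% = -20.6%.

-20.6%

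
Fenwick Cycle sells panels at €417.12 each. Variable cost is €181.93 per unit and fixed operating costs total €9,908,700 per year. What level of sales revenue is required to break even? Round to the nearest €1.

€17,573,523

CM per unit = €417.12 − €181.93 = €235.19; CM ratio = €235.19 / €417.12 = 0.5638.
Break-even sales = FC ÷ CM ratio = €9,908,700 × €417.12 / €235.19 = €17,573,523.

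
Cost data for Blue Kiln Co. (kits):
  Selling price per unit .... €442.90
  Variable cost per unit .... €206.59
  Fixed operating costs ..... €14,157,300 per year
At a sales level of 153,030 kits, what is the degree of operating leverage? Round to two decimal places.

At 153,030 units, contribution = 153,030 × €236.31 = €36,162,519.30.
Operating income = contribution − fixed costs = €36,162,519.30 − €14,157,300 = €22,005,219.30.
Degree of operating leverage = €36,162,519.30 / €22,005,219.30 = 1.6434.

1.64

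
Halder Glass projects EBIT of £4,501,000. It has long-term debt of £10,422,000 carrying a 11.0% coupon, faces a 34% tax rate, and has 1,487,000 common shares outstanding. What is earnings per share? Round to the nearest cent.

£1.49

Interest = £1,146,420.00, so EBT = £4,501,000 − £1,146,420.00 = £3,354,580.00.
After tax at 34%: net income = £3,354,580.00 × 0.66 = £2,214,022.80.
Per share: £2,214,022.80 / 1,487,000 shares = £1.49.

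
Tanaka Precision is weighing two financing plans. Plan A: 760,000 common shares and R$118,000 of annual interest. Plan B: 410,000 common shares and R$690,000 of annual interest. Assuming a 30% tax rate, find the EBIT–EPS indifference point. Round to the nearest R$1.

At indifference, (EBIT − 118,000)(1 − t)/760,000 = (EBIT − 690,000)(1 − t)/410,000.
Cancelling (1 − t) and cross-multiplying: 410,000·(EBIT − 118,000) = 760,000·(EBIT − 690,000).
EBIT × (760,000 − 410,000) = 690,000 × 760,000 − 118,000 × 410,000 = 476,020,000,000, so EBIT = 476,020,000,000 ÷ 350,000 = 1,360,057.14.

R$1,360,057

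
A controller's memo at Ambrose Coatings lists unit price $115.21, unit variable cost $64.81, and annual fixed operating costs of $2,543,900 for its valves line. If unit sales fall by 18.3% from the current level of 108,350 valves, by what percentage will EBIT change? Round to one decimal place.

Total contribution margin = 108,350 × $50.40 = $5,460,840.00.
Subtracting fixed costs: EBIT = $5,460,840.00 − $2,543,900 = $2,916,940.00.
Degree of operating leverage = $5,460,840.00 / $2,916,940.00 = 1.8721.
Operating income changes by 1.8721 × -18.3% = -34.3%.

-34.3%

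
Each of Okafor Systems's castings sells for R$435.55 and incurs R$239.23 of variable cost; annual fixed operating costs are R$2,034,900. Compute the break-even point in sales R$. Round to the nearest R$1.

Contribution margin per unit = R$435.55 − R$239.23 = R$196.32, a CM ratio of R$196.32 ÷ R$435.55 = 0.4507.
Break-even revenue = fixed costs × price ÷ CM = R$2,034,900 × R$435.55 ÷ R$196.32 = R$4,514,572.

R$4,514,572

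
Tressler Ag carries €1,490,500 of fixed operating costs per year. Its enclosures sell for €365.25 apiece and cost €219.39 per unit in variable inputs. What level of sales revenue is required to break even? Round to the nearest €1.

€3,732,381

Contribution margin per unit = €365.25 − €219.39 = €145.86, a CM ratio of €145.86 ÷ €365.25 = 0.3993.
Break-even revenue = fixed costs × price ÷ CM = €1,490,500 × €365.25 ÷ €145.86 = €3,732,381.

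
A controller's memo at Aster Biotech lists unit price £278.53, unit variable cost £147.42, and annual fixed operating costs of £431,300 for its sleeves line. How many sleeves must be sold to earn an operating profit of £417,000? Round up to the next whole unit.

6,471 sleeves

Contribution margin per unit = £278.53 − £147.42 = £131.11.
Required volume = (fixed costs + target profit) ÷ CM = (£431,300 + £417,000) ÷ £131.11 = 6,470.14, so 6,471 sleeves.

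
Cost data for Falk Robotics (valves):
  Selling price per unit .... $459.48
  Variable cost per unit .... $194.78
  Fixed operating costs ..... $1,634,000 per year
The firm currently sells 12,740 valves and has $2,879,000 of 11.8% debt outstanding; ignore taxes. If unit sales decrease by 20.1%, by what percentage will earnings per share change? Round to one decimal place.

-48.5%

Total contribution margin = 12,740 × $264.70 = $3,372,278.00.
Subtracting fixed costs: EBIT = $3,372,278.00 − $1,634,000 = $1,738,278.00.
After interest of $339,722.00, pre-tax earnings = $1,398,556.00.
Degree of combined leverage = contribution ÷ (EBIT − I) = $3,372,278.00 ÷ $1,398,556.00 = 2.4113.
EPS therefore changes by 2.4113 × (-20.1%) = -48.5%.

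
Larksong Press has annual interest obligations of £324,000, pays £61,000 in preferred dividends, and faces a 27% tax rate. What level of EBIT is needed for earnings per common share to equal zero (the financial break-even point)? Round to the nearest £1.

£407,562

Preferred dividends are paid after tax, so their pre-tax equivalent is £61,000 ÷ (1 − 0.27) = £83,561.64.
Financial break-even EBIT = interest + D_p ÷ (1 − t) = £324,000 + £83,561.64 = £407,561.64.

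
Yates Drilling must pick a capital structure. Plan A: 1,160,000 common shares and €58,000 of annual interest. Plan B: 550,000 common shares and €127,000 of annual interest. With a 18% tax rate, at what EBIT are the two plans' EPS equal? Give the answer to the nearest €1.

At indifference, (EBIT − 58,000)(1 − t)/1,160,000 = (EBIT − 127,000)(1 − t)/550,000.
Cancelling (1 − t) and cross-multiplying: 550,000·(EBIT − 58,000) = 1,160,000·(EBIT − 127,000).
Solving, EBIT = (127,000·1,160,000 − 58,000·550,000) / (1,160,000 − 550,000) = 115,420,000,000 / 610,000 = 189,213.11.

€189,213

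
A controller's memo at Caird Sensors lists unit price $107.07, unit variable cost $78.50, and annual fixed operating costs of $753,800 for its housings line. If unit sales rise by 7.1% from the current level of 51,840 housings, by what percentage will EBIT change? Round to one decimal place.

+14.5%

Contribution at this volume is 51,840 × $28.57 = $1,481,068.80.
Subtracting fixed costs: EBIT = $1,481,068.80 − $753,800 = $727,268.80.
So DOL = total CM / EBIT = $1,481,068.80 / $727,268.80 = 2.0365.
Operating income changes by 2.0365 × +7.1% = +14.5%.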